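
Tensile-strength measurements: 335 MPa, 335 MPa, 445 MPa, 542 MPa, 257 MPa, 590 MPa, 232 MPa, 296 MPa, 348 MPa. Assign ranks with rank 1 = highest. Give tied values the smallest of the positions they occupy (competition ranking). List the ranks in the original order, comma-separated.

Sorted (descending): 590, 542, 445, 348, 335, 335, 296, 257, 232
The 2 values of 335 occupy positions 5–6 → each gets rank 5.

5, 5, 3, 2, 8, 1, 9, 7, 4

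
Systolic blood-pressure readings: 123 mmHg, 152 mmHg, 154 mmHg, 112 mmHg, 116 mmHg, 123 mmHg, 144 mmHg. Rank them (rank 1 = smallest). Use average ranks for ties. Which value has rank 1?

112

Sorted (ascending): 112, 116, 123, 123, 144, 152, 154
The 2 values of 123 occupy positions 3–4 → average rank (3+4)/2 = 3.5.
Rank 1 → value 112.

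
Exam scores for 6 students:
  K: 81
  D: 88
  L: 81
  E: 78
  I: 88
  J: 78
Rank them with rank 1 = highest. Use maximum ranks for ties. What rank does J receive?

6

Sorted (descending): 88, 88, 81, 81, 78, 78
The 2 values of 88 occupy positions 1–2 → each gets rank 2.
The 2 values of 81 occupy positions 3–4 → each gets rank 4.
The 2 values of 78 occupy positions 5–6 → each gets rank 6.
J has value 78 → rank 6.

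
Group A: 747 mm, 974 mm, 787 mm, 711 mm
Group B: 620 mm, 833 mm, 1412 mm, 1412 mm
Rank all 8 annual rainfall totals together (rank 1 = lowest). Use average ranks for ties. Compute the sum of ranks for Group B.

Sorted (ascending): 620, 711, 747, 787, 833, 974, 1412, 1412
The 2 values of 1412 occupy positions 7–8 → average rank (7+8)/2 = 7.5.
Group B values → pooled ranks: 620→1, 833→5, 1412→7.5, 1412→7.5
Rank sum = 1 + 5 + 7.5 + 7.5 = 21

21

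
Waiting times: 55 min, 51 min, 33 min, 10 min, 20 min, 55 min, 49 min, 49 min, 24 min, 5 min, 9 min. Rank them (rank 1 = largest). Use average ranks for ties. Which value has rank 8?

20

Sorted (descending): 55, 55, 51, 49, 49, 33, 24, 20, 10, 9, 5
The 2 values of 55 occupy positions 1–2 → average rank (1+2)/2 = 1.5.
The 2 values of 49 occupy positions 4–5 → average rank (4+5)/2 = 4.5.
Rank 8 → value 20.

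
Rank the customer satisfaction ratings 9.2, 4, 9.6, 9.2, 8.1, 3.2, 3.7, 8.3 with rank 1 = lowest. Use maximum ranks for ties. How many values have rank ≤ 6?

5

Sorted (ascending): 3.2, 3.7, 4, 8.1, 8.3, 9.2, 9.2, 9.6
The 2 values of 9.2 occupy positions 6–7 → each gets rank 7.
Ranks ≤ 6: {1, 2, 3, 4, 5} → 5 values.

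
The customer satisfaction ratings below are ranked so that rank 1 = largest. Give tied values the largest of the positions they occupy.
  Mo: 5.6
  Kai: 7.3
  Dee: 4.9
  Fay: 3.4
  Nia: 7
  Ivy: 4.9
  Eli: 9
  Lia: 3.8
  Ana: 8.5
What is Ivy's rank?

7

Sorted (descending): 9, 8.5, 7.3, 7, 5.6, 4.9, 4.9, 3.8, 3.4
The 2 values of 4.9 occupy positions 6–7 → each gets rank 7.
Ivy has value 4.9 → rank 7.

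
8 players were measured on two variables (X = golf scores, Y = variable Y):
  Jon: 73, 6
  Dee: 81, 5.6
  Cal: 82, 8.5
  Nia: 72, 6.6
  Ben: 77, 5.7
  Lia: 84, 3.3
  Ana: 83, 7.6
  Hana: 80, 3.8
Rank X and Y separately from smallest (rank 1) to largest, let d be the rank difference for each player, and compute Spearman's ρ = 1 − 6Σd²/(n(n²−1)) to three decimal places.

-0.143

Ranks of variable 1: 2, 5, 6, 1, 3, 8, 7, 4
Ranks of variable 2: 5, 3, 8, 6, 4, 1, 7, 2
d = r₁ − r₂: -3, 2, -2, -5, -1, 7, 0, 2
d²: 9, 4, 4, 25, 1, 49, 0, 4; Σd² = 96
ρ = 1 − 6·96/(8·63) = 1 − 576/504 = -0.143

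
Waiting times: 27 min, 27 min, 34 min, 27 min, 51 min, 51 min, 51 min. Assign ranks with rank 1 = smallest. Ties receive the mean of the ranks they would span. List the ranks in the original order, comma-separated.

Sorted (ascending): 27, 27, 27, 34, 51, 51, 51
The 3 values of 27 occupy positions 1–3 → average rank 2.
The 3 values of 51 occupy positions 5–7 → average rank 6.

2, 2, 4, 2, 6, 6, 6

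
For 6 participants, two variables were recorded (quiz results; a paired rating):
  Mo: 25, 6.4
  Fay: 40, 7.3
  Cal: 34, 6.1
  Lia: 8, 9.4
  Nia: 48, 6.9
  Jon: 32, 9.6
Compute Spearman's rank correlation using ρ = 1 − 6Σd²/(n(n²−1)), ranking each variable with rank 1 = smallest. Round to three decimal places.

-0.257

Ranks of variable 1: 2, 5, 4, 1, 6, 3
Ranks of variable 2: 2, 4, 1, 5, 3, 6
d = r₁ − r₂: 0, 1, 3, -4, 3, -3
d²: 0, 1, 9, 16, 9, 9; Σd² = 44
ρ = 1 − 6·44/(6·35) = 1 − 264/210 = -0.257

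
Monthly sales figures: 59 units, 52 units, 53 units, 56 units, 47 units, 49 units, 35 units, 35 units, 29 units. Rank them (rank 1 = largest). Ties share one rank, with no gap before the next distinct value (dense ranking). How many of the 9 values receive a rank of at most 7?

8

Sorted (descending): 59, 56, 53, 52, 49, 47, 35, 35, 29
The 2 values of 35 share dense rank 7.
Remaining distinct values take the next consecutive integers.
Ranks ≤ 7: {1, 2, 3, 4, 5, 6, 7, 7} → 8 values.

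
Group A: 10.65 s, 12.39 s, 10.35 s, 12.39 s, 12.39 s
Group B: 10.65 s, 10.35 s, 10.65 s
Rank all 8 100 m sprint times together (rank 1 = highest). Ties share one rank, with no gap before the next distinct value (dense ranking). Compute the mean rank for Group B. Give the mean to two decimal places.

Sorted (descending): 12.39, 12.39, 12.39, 10.65, 10.65, 10.65, 10.35, 10.35
The 3 values of 12.39 share dense rank 1.
The 3 values of 10.65 share dense rank 2.
The 2 values of 10.35 share dense rank 3.
Group B values → pooled ranks: 10.65→2, 10.35→3, 10.65→2
Mean rank = (2 + 3 + 2) / 3 = 2.33

2.33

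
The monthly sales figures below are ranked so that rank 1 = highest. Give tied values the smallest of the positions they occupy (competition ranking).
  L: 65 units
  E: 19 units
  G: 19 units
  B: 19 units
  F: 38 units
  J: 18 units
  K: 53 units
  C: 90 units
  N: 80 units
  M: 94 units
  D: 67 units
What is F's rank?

Sorted (descending): 94, 90, 80, 67, 65, 53, 38, 19, 19, 19, 18
The 3 values of 19 occupy positions 8–10 → each gets rank 8.
F has value 38 units → rank 7.

7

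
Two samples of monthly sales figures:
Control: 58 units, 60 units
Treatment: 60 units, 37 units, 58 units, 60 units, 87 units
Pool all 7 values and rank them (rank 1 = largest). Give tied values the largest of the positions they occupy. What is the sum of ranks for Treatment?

22

Sorted (descending): 87, 60, 60, 60, 58, 58, 37
The 3 values of 60 occupy positions 2–4 → each gets rank 4.
The 2 values of 58 occupy positions 5–6 → each gets rank 6.
Treatment values → pooled ranks: 60→4, 37→7, 58→6, 60→4, 87→1
Rank sum = 4 + 7 + 6 + 4 + 1 = 22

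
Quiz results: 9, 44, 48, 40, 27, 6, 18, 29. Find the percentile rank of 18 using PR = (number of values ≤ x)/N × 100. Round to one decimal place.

N = 8.
Strictly below 18: 2. Equal to 18: 1.
PR = 3/8 × 100 = 37.5

37.5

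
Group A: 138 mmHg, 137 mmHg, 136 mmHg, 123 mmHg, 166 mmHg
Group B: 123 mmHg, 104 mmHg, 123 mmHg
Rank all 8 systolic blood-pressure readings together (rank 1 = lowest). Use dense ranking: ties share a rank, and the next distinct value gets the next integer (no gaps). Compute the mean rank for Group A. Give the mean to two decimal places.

Sorted (ascending): 104, 123, 123, 123, 136, 137, 138, 166
The 3 values of 123 share dense rank 2.
Remaining distinct values take the next consecutive integers.
Group A values → pooled ranks: 138→5, 137→4, 136→3, 123→2, 166→6
Mean rank = (5 + 4 + 3 + 2 + 6) / 5 = 4.00

4.00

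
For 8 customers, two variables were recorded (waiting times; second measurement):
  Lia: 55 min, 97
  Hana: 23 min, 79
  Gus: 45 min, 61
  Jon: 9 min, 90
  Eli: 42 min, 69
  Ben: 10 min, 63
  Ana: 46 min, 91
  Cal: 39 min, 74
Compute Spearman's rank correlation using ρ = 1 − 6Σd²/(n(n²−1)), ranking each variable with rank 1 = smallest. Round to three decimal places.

Ranks of variable 1: 8, 3, 6, 1, 5, 2, 7, 4
Ranks of variable 2: 8, 5, 1, 6, 3, 2, 7, 4
d = r₁ − r₂: 0, -2, 5, -5, 2, 0, 0, 0
d²: 0, 4, 25, 25, 4, 0, 0, 0; Σd² = 58
ρ = 1 − 6·58/(8·63) = 1 − 348/504 = 0.310

0.310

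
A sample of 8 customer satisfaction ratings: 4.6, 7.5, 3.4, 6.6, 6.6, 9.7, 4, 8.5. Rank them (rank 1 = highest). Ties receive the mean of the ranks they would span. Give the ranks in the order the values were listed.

6, 3, 8, 4.5, 4.5, 1, 7, 2

Sorted (descending): 9.7, 8.5, 7.5, 6.6, 6.6, 4.6, 4, 3.4
The 2 values of 6.6 occupy positions 4–5 → average rank (4+5)/2 = 4.5.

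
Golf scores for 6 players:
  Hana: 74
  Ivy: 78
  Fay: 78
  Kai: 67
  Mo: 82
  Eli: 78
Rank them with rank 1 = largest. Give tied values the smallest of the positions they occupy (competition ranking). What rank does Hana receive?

5

Sorted (descending): 82, 78, 78, 78, 74, 67
The 3 values of 78 occupy positions 2–4 → each gets rank 2.
Hana has value 74 → rank 5.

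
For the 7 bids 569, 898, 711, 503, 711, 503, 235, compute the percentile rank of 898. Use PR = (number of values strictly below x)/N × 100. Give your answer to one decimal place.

85.7

N = 7.
Strictly below 898: 6. Equal to 898: 1.
PR = 6/7 × 100 = 85.7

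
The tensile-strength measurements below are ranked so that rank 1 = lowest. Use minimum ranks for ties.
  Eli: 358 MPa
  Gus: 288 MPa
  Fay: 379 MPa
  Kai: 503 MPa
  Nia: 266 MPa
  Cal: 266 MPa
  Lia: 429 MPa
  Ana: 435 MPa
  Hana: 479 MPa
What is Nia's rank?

Sorted (ascending): 266, 266, 288, 358, 379, 429, 435, 479, 503
The 2 values of 266 occupy positions 1–2 → each gets rank 1.
Nia has value 266 MPa → rank 1.

1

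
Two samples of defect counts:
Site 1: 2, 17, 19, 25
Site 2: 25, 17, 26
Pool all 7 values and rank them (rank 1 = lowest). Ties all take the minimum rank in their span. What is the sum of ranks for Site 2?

14

Sorted (ascending): 2, 17, 17, 19, 25, 25, 26
The 2 values of 17 occupy positions 2–3 → each gets rank 2.
The 2 values of 25 occupy positions 5–6 → each gets rank 5.
Site 2 values → pooled ranks: 25→5, 17→2, 26→7
Rank sum = 5 + 2 + 7 = 14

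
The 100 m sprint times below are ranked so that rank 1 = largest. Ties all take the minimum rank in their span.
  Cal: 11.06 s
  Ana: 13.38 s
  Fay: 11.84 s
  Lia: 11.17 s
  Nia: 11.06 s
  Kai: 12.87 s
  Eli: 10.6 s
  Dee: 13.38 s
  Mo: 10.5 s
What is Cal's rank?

6

Sorted (descending): 13.38, 13.38, 12.87, 11.84, 11.17, 11.06, 11.06, 10.6, 10.5
The 2 values of 13.38 occupy positions 1–2 → each gets rank 1.
The 2 values of 11.06 occupy positions 6–7 → each gets rank 6.
Cal has value 11.06 s → rank 6.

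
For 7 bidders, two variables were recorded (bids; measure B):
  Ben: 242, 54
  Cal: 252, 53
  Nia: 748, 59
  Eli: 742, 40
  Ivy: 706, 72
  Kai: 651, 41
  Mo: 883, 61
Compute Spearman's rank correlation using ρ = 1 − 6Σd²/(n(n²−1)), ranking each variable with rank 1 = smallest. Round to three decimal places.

0.321

Ranks of variable 1: 1, 2, 6, 5, 4, 3, 7
Ranks of variable 2: 4, 3, 5, 1, 7, 2, 6
d = r₁ − r₂: -3, -1, 1, 4, -3, 1, 1
d²: 9, 1, 1, 16, 9, 1, 1; Σd² = 38
ρ = 1 − 6·38/(7·48) = 1 − 228/336 = 0.321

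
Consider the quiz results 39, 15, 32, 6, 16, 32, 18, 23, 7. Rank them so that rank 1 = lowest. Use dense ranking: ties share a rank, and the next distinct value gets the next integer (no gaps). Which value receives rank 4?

Sorted (ascending): 6, 7, 15, 16, 18, 23, 32, 32, 39
The 2 values of 32 share dense rank 7.
Remaining distinct values take the next consecutive integers.
Rank 4 → value 16.

16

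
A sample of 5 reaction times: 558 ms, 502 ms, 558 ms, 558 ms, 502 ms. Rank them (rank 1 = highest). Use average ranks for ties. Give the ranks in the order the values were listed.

Sorted (descending): 558, 558, 558, 502, 502
The 3 values of 558 occupy positions 1–3 → average rank 2.
The 2 values of 502 occupy positions 4–5 → average rank (4+5)/2 = 4.5.

2, 4.5, 2, 2, 4.5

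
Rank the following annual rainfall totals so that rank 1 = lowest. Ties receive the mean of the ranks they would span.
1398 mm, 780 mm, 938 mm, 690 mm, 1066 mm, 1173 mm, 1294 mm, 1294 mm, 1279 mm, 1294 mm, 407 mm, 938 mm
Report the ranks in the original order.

Sorted (ascending): 407, 690, 780, 938, 938, 1066, 1173, 1279, 1294, 1294, 1294, 1398
The 2 values of 938 occupy positions 4–5 → average rank (4+5)/2 = 4.5.
The 3 values of 1294 occupy positions 9–11 → average rank 10.

12, 3, 4.5, 2, 6, 7, 10, 10, 8, 10, 1, 4.5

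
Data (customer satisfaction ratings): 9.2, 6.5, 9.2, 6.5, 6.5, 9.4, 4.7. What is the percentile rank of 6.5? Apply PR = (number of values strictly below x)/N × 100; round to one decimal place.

14.3

N = 7.
Strictly below 6.5: 1. Equal to 6.5: 3.
PR = 1/7 × 100 = 14.3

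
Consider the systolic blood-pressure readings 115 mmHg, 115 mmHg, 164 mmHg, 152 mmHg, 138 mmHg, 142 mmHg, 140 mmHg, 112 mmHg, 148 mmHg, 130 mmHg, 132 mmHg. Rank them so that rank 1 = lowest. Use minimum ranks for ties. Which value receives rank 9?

148

Sorted (ascending): 112, 115, 115, 130, 132, 138, 140, 142, 148, 152, 164
The 2 values of 115 occupy positions 2–3 → each gets rank 2.
Rank 9 → value 148.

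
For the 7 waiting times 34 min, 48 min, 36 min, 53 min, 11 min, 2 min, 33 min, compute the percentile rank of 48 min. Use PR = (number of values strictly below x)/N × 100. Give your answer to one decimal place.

71.4

N = 7.
Strictly below 48: 5. Equal to 48: 1.
PR = 5/7 × 100 = 71.4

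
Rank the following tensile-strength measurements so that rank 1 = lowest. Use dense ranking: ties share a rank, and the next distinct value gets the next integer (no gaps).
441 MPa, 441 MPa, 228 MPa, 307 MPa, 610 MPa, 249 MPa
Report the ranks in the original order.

4, 4, 1, 3, 5, 2

Sorted (ascending): 228, 249, 307, 441, 441, 610
The 2 values of 441 share dense rank 4.
Remaining distinct values take the next consecutive integers.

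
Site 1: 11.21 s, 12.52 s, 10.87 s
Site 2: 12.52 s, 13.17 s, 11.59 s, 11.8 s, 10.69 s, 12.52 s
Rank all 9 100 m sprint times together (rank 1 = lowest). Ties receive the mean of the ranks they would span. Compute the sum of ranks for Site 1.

Sorted (ascending): 10.69, 10.87, 11.21, 11.59, 11.8, 12.52, 12.52, 12.52, 13.17
The 3 values of 12.52 occupy positions 6–8 → average rank 7.
Site 1 values → pooled ranks: 11.21→3, 12.52→7, 10.87→2
Rank sum = 3 + 7 + 2 = 12

12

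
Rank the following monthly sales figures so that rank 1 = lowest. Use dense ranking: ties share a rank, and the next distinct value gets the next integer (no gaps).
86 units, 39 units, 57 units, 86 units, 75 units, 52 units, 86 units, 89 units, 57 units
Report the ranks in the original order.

5, 1, 3, 5, 4, 2, 5, 6, 3

Sorted (ascending): 39, 52, 57, 57, 75, 86, 86, 86, 89
The 2 values of 57 share dense rank 3.
The 3 values of 86 share dense rank 5.
Remaining distinct values take the next consecutive integers.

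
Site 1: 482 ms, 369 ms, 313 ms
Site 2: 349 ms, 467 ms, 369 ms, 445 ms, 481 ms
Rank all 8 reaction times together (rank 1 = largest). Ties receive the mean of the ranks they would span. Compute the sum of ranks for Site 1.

Sorted (descending): 482, 481, 467, 445, 369, 369, 349, 313
The 2 values of 369 occupy positions 5–6 → average rank (5+6)/2 = 5.5.
Site 1 values → pooled ranks: 482→1, 369→5.5, 313→8
Rank sum = 1 + 5.5 + 8 = 14.5

14.5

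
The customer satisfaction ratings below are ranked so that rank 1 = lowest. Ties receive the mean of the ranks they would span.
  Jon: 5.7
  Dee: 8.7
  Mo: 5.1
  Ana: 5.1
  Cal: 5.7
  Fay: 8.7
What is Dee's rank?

Sorted (ascending): 5.1, 5.1, 5.7, 5.7, 8.7, 8.7
The 2 values of 5.1 occupy positions 1–2 → average rank (1+2)/2 = 1.5.
The 2 values of 5.7 occupy positions 3–4 → average rank (3+4)/2 = 3.5.
The 2 values of 8.7 occupy positions 5–6 → average rank (5+6)/2 = 5.5.
Dee has value 8.7 → rank 5.5.

5.5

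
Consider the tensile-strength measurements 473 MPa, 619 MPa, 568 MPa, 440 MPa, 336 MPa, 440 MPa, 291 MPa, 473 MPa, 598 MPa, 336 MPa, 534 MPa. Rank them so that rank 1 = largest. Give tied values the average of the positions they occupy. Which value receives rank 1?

619

Sorted (descending): 619, 598, 568, 534, 473, 473, 440, 440, 336, 336, 291
The 2 values of 473 occupy positions 5–6 → average rank (5+6)/2 = 5.5.
The 2 values of 440 occupy positions 7–8 → average rank (7+8)/2 = 7.5.
The 2 values of 336 occupy positions 9–10 → average rank (9+10)/2 = 9.5.
Rank 1 → value 619.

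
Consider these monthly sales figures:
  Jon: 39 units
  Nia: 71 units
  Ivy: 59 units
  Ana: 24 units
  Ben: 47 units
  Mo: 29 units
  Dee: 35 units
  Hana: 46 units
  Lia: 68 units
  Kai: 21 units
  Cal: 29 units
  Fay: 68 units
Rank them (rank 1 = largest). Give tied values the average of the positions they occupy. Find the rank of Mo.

Sorted (descending): 71, 68, 68, 59, 47, 46, 39, 35, 29, 29, 24, 21
The 2 values of 68 occupy positions 2–3 → average rank (2+3)/2 = 2.5.
The 2 values of 29 occupy positions 9–10 → average rank (9+10)/2 = 9.5.
Mo has value 29 units → rank 9.5.

9.5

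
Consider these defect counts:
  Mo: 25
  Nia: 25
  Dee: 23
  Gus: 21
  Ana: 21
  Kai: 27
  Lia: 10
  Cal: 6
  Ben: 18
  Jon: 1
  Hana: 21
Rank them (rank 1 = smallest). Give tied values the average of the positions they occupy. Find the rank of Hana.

6

Sorted (ascending): 1, 6, 10, 18, 21, 21, 21, 23, 25, 25, 27
The 3 values of 21 occupy positions 5–7 → average rank 6.
The 2 values of 25 occupy positions 9–10 → average rank (9+10)/2 = 9.5.
Hana has value 21 → rank 6.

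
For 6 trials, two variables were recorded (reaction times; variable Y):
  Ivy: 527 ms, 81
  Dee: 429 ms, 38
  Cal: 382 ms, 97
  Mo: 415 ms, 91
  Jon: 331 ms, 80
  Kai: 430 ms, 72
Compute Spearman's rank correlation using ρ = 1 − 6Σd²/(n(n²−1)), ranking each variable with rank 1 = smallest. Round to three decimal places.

-0.314

Ranks of variable 1: 6, 4, 2, 3, 1, 5
Ranks of variable 2: 4, 1, 6, 5, 3, 2
d = r₁ − r₂: 2, 3, -4, -2, -2, 3
d²: 4, 9, 16, 4, 4, 9; Σd² = 46
ρ = 1 − 6·46/(6·35) = 1 − 276/210 = -0.314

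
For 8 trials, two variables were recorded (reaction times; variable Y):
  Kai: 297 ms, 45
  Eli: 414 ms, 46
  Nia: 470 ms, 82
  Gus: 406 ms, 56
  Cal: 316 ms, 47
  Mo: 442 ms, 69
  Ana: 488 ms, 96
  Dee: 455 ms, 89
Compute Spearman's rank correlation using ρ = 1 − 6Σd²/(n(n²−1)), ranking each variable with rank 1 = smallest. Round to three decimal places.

0.905

Ranks of variable 1: 1, 4, 7, 3, 2, 5, 8, 6
Ranks of variable 2: 1, 2, 6, 4, 3, 5, 8, 7
d = r₁ − r₂: 0, 2, 1, -1, -1, 0, 0, -1
d²: 0, 4, 1, 1, 1, 0, 0, 1; Σd² = 8
ρ = 1 − 6·8/(8·63) = 1 − 48/504 = 0.905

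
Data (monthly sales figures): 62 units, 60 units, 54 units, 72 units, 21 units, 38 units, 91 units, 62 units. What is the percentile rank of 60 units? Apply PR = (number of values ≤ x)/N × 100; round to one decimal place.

N = 8.
Strictly below 60: 3. Equal to 60: 1.
PR = 4/8 × 100 = 50.0

50.0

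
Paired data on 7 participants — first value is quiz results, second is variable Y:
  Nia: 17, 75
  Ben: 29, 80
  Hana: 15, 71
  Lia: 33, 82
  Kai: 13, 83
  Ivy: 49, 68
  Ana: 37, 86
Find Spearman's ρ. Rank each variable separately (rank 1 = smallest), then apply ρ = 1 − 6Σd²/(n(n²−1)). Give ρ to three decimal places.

-0.107

Ranks of variable 1: 3, 4, 2, 5, 1, 7, 6
Ranks of variable 2: 3, 4, 2, 5, 6, 1, 7
d = r₁ − r₂: 0, 0, 0, 0, -5, 6, -1
d²: 0, 0, 0, 0, 25, 36, 1; Σd² = 62
ρ = 1 − 6·62/(7·48) = 1 − 372/336 = -0.107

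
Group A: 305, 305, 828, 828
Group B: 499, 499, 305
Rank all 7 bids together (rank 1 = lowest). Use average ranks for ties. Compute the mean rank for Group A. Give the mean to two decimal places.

Sorted (ascending): 305, 305, 305, 499, 499, 828, 828
The 3 values of 305 occupy positions 1–3 → average rank 2.
The 2 values of 499 occupy positions 4–5 → average rank (4+5)/2 = 4.5.
The 2 values of 828 occupy positions 6–7 → average rank (6+7)/2 = 6.5.
Group A values → pooled ranks: 305→2, 305→2, 828→6.5, 828→6.5
Mean rank = (2 + 2 + 6.5 + 6.5) / 4 = 4.25

4.25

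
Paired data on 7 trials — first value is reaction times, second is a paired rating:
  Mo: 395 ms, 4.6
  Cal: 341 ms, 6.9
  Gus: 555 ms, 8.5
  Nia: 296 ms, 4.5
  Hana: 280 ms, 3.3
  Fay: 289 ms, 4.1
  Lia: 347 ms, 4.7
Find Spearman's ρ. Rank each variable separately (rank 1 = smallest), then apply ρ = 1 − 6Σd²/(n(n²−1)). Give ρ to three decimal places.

0.857

Ranks of variable 1: 6, 4, 7, 3, 1, 2, 5
Ranks of variable 2: 4, 6, 7, 3, 1, 2, 5
d = r₁ − r₂: 2, -2, 0, 0, 0, 0, 0
d²: 4, 4, 0, 0, 0, 0, 0; Σd² = 8
ρ = 1 − 6·8/(7·48) = 1 − 48/336 = 0.857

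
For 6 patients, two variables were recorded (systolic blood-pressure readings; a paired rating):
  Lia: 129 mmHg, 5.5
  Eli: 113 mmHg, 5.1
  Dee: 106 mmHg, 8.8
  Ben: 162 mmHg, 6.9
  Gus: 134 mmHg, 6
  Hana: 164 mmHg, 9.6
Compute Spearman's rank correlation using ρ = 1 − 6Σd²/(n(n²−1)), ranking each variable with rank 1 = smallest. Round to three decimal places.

0.429

Ranks of variable 1: 3, 2, 1, 5, 4, 6
Ranks of variable 2: 2, 1, 5, 4, 3, 6
d = r₁ − r₂: 1, 1, -4, 1, 1, 0
d²: 1, 1, 16, 1, 1, 0; Σd² = 20
ρ = 1 − 6·20/(6·35) = 1 − 120/210 = 0.429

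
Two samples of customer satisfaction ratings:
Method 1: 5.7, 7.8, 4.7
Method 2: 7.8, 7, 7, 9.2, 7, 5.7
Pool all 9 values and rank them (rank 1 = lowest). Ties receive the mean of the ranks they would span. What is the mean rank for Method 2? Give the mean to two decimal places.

5.67

Sorted (ascending): 4.7, 5.7, 5.7, 7, 7, 7, 7.8, 7.8, 9.2
The 2 values of 5.7 occupy positions 2–3 → average rank (2+3)/2 = 2.5.
The 3 values of 7 occupy positions 4–6 → average rank 5.
The 2 values of 7.8 occupy positions 7–8 → average rank (7+8)/2 = 7.5.
Method 2 values → pooled ranks: 7.8→7.5, 7→5, 7→5, 9.2→9, 7→5, 5.7→2.5
Mean rank = (7.5 + 5 + 5 + 9 + 5 + 2.5) / 6 = 5.67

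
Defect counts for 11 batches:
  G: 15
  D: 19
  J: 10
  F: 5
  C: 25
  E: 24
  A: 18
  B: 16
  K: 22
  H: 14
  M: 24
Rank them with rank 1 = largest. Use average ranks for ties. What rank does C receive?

1

Sorted (descending): 25, 24, 24, 22, 19, 18, 16, 15, 14, 10, 5
The 2 values of 24 occupy positions 2–3 → average rank (2+3)/2 = 2.5.
C has value 25 → rank 1.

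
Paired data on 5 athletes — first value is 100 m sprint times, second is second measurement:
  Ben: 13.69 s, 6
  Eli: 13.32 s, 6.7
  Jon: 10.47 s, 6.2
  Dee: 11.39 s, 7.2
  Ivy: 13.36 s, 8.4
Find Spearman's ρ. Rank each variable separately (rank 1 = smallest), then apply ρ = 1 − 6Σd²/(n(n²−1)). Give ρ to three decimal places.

-0.100

Ranks of variable 1: 5, 3, 1, 2, 4
Ranks of variable 2: 1, 3, 2, 4, 5
d = r₁ − r₂: 4, 0, -1, -2, -1
d²: 16, 0, 1, 4, 1; Σd² = 22
ρ = 1 − 6·22/(5·24) = 1 − 132/120 = -0.100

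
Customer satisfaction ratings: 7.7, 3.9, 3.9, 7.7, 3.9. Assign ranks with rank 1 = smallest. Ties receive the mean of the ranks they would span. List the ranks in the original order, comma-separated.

Sorted (ascending): 3.9, 3.9, 3.9, 7.7, 7.7
The 3 values of 3.9 occupy positions 1–3 → average rank 2.
The 2 values of 7.7 occupy positions 4–5 → average rank (4+5)/2 = 4.5.

4.5, 2, 2, 4.5, 2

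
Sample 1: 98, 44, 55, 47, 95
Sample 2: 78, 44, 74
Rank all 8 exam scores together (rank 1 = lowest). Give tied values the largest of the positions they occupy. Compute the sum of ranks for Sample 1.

Sorted (ascending): 44, 44, 47, 55, 74, 78, 95, 98
The 2 values of 44 occupy positions 1–2 → each gets rank 2.
Sample 1 values → pooled ranks: 98→8, 44→2, 55→4, 47→3, 95→7
Rank sum = 8 + 2 + 4 + 3 + 7 = 24

24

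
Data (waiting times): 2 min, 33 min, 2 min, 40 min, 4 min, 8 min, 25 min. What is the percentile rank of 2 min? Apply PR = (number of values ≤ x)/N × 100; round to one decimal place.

28.6

N = 7.
Strictly below 2: 0. Equal to 2: 2.
PR = 2/7 × 100 = 28.6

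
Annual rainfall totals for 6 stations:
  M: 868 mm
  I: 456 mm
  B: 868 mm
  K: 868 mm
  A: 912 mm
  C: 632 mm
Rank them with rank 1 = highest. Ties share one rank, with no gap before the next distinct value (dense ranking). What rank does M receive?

2

Sorted (descending): 912, 868, 868, 868, 632, 456
The 3 values of 868 share dense rank 2.
Remaining distinct values take the next consecutive integers.
M has value 868 mm → rank 2.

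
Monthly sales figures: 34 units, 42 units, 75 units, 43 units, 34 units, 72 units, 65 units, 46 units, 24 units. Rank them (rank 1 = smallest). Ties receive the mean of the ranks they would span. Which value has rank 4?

42

Sorted (ascending): 24, 34, 34, 42, 43, 46, 65, 72, 75
The 2 values of 34 occupy positions 2–3 → average rank (2+3)/2 = 2.5.
Rank 4 → value 42.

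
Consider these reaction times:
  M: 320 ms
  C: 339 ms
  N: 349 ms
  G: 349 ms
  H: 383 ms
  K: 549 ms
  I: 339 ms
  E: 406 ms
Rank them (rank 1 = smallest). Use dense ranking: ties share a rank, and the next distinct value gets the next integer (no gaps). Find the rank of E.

Sorted (ascending): 320, 339, 339, 349, 349, 383, 406, 549
The 2 values of 339 share dense rank 2.
The 2 values of 349 share dense rank 3.
Remaining distinct values take the next consecutive integers.
E has value 406 ms → rank 5.

5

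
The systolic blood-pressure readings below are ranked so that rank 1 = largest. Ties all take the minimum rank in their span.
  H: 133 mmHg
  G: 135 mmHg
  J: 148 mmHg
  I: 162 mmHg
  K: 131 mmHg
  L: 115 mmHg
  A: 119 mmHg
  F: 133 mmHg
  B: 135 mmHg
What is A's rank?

Sorted (descending): 162, 148, 135, 135, 133, 133, 131, 119, 115
The 2 values of 135 occupy positions 3–4 → each gets rank 3.
The 2 values of 133 occupy positions 5–6 → each gets rank 5.
A has value 119 mmHg → rank 8.

8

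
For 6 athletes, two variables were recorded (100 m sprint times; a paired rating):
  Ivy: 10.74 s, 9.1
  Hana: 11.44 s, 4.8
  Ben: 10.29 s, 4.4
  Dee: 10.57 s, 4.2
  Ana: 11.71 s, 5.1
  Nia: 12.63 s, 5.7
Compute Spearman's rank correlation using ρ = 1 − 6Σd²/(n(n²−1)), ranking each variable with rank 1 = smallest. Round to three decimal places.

Ranks of variable 1: 3, 4, 1, 2, 5, 6
Ranks of variable 2: 6, 3, 2, 1, 4, 5
d = r₁ − r₂: -3, 1, -1, 1, 1, 1
d²: 9, 1, 1, 1, 1, 1; Σd² = 14
ρ = 1 − 6·14/(6·35) = 1 − 84/210 = 0.600

0.600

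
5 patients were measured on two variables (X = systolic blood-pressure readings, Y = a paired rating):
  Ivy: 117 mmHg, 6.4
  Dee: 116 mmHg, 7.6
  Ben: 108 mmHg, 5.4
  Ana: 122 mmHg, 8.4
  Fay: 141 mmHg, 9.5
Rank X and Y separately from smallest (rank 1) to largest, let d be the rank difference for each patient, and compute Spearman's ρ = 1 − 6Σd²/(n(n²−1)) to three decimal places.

0.900

Ranks of variable 1: 3, 2, 1, 4, 5
Ranks of variable 2: 2, 3, 1, 4, 5
d = r₁ − r₂: 1, -1, 0, 0, 0
d²: 1, 1, 0, 0, 0; Σd² = 2
ρ = 1 − 6·2/(5·24) = 1 − 12/120 = 0.900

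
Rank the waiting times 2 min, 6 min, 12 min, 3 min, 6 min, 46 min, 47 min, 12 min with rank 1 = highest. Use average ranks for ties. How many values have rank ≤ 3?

Sorted (descending): 47, 46, 12, 12, 6, 6, 3, 2
The 2 values of 12 occupy positions 3–4 → average rank (3+4)/2 = 3.5.
The 2 values of 6 occupy positions 5–6 → average rank (5+6)/2 = 5.5.
Ranks ≤ 3: {1, 2} → 2 values.

2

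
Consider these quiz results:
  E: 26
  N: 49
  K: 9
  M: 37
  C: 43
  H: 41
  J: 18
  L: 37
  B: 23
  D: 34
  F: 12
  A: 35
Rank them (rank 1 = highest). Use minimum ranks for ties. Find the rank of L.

Sorted (descending): 49, 43, 41, 37, 37, 35, 34, 26, 23, 18, 12, 9
The 2 values of 37 occupy positions 4–5 → each gets rank 4.
L has value 37 → rank 4.

4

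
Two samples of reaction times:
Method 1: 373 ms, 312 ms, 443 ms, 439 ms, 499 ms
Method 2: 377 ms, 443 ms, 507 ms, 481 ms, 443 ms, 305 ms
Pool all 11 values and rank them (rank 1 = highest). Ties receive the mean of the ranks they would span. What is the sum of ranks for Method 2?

Sorted (descending): 507, 499, 481, 443, 443, 443, 439, 377, 373, 312, 305
The 3 values of 443 occupy positions 4–6 → average rank 5.
Method 2 values → pooled ranks: 377→8, 443→5, 507→1, 481→3, 443→5, 305→11
Rank sum = 8 + 5 + 1 + 3 + 5 + 11 = 33

33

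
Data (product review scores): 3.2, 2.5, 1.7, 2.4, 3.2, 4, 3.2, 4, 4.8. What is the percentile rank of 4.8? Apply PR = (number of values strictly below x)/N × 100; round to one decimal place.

N = 9.
Strictly below 4.8: 8. Equal to 4.8: 1.
PR = 8/9 × 100 = 88.9

88.9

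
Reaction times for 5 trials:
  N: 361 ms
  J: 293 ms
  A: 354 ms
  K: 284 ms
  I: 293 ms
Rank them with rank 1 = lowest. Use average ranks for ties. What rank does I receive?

Sorted (ascending): 284, 293, 293, 354, 361
The 2 values of 293 occupy positions 2–3 → average rank (2+3)/2 = 2.5.
I has value 293 ms → rank 2.5.

2.5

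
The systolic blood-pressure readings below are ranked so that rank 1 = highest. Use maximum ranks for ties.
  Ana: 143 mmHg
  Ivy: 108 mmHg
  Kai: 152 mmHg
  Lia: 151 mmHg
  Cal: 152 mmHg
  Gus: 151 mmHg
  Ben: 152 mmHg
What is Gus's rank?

Sorted (descending): 152, 152, 152, 151, 151, 143, 108
The 3 values of 152 occupy positions 1–3 → each gets rank 3.
The 2 values of 151 occupy positions 4–5 → each gets rank 5.
Gus has value 151 mmHg → rank 5.

5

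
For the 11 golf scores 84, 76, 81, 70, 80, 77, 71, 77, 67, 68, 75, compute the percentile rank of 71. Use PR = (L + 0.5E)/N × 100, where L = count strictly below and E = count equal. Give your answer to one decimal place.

N = 11.
Strictly below 71: 3. Equal to 71: 1.
PR = (3 + 0.5·1)/11 × 100 = 31.8

31.8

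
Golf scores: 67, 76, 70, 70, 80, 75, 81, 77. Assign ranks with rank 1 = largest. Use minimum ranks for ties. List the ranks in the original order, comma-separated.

8, 4, 6, 6, 2, 5, 1, 3

Sorted (descending): 81, 80, 77, 76, 75, 70, 70, 67
The 2 values of 70 occupy positions 6–7 → each gets rank 6.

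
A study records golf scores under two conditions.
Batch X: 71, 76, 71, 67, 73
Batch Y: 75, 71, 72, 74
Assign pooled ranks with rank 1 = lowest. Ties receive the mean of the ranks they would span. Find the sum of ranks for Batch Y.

23

Sorted (ascending): 67, 71, 71, 71, 72, 73, 74, 75, 76
The 3 values of 71 occupy positions 2–4 → average rank 3.
Batch Y values → pooled ranks: 75→8, 71→3, 72→5, 74→7
Rank sum = 8 + 3 + 5 + 7 = 23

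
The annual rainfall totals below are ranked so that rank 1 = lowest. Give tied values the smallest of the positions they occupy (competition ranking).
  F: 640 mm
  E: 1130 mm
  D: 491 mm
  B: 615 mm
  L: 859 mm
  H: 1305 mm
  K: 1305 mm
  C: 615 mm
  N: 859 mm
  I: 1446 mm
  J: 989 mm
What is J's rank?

7

Sorted (ascending): 491, 615, 615, 640, 859, 859, 989, 1130, 1305, 1305, 1446
The 2 values of 615 occupy positions 2–3 → each gets rank 2.
The 2 values of 859 occupy positions 5–6 → each gets rank 5.
The 2 values of 1305 occupy positions 9–10 → each gets rank 9.
J has value 989 mm → rank 7.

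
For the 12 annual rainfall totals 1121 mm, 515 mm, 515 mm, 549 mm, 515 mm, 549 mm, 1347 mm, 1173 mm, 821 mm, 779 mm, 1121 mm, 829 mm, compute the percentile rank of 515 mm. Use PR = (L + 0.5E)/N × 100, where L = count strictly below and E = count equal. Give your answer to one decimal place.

N = 12.
Strictly below 515: 0. Equal to 515: 3.
PR = (0 + 0.5·3)/12 × 100 = 12.5

12.5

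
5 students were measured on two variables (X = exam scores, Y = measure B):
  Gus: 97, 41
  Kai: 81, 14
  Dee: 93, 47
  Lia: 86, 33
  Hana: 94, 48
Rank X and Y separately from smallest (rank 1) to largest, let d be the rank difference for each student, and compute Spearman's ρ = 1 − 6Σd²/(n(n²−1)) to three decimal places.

Ranks of variable 1: 5, 1, 3, 2, 4
Ranks of variable 2: 3, 1, 4, 2, 5
d = r₁ − r₂: 2, 0, -1, 0, -1
d²: 4, 0, 1, 0, 1; Σd² = 6
ρ = 1 − 6·6/(5·24) = 1 − 36/120 = 0.700

0.700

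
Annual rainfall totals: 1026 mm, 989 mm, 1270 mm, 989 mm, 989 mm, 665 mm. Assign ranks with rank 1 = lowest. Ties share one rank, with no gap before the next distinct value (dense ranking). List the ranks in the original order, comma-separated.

Sorted (ascending): 665, 989, 989, 989, 1026, 1270
The 3 values of 989 share dense rank 2.
Remaining distinct values take the next consecutive integers.

3, 2, 4, 2, 2, 1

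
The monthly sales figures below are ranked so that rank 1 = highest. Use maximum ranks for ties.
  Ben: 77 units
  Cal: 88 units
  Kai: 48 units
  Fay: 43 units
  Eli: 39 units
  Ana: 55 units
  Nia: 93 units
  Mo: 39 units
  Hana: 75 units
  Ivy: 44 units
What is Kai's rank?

6

Sorted (descending): 93, 88, 77, 75, 55, 48, 44, 43, 39, 39
The 2 values of 39 occupy positions 9–10 → each gets rank 10.
Kai has value 48 units → rank 6.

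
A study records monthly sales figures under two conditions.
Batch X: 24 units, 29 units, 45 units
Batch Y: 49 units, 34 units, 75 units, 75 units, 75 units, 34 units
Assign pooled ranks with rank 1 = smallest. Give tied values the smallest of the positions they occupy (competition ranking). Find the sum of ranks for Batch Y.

33

Sorted (ascending): 24, 29, 34, 34, 45, 49, 75, 75, 75
The 2 values of 34 occupy positions 3–4 → each gets rank 3.
The 3 values of 75 occupy positions 7–9 → each gets rank 7.
Batch Y values → pooled ranks: 49→6, 34→3, 75→7, 75→7, 75→7, 34→3
Rank sum = 6 + 3 + 7 + 7 + 7 + 3 = 33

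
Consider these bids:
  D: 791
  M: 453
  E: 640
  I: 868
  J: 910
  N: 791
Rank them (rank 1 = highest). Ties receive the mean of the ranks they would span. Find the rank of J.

1

Sorted (descending): 910, 868, 791, 791, 640, 453
The 2 values of 791 occupy positions 3–4 → average rank (3+4)/2 = 3.5.
J has value 910 → rank 1.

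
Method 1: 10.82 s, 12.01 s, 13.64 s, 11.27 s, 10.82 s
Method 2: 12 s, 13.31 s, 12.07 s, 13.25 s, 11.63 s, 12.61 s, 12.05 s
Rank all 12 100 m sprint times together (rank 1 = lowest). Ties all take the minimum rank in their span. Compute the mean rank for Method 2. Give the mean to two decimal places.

7.71

Sorted (ascending): 10.82, 10.82, 11.27, 11.63, 12, 12.01, 12.05, 12.07, 12.61, 13.25, 13.31, 13.64
The 2 values of 10.82 occupy positions 1–2 → each gets rank 1.
Method 2 values → pooled ranks: 12→5, 13.31→11, 12.07→8, 13.25→10, 11.63→4, 12.61→9, 12.05→7
Mean rank = (5 + 11 + 8 + 10 + 4 + 9 + 7) / 7 = 7.71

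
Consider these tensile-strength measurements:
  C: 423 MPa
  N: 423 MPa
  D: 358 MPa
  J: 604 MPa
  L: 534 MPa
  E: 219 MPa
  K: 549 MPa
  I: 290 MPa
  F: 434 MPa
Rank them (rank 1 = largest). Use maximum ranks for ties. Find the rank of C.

Sorted (descending): 604, 549, 534, 434, 423, 423, 358, 290, 219
The 2 values of 423 occupy positions 5–6 → each gets rank 6.
C has value 423 MPa → rank 6.

6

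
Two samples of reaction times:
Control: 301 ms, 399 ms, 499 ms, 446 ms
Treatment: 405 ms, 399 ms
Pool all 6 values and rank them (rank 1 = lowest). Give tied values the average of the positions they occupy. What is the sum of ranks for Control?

14.5

Sorted (ascending): 301, 399, 399, 405, 446, 499
The 2 values of 399 occupy positions 2–3 → average rank (2+3)/2 = 2.5.
Control values → pooled ranks: 301→1, 399→2.5, 499→6, 446→5
Rank sum = 1 + 2.5 + 6 + 5 = 14.5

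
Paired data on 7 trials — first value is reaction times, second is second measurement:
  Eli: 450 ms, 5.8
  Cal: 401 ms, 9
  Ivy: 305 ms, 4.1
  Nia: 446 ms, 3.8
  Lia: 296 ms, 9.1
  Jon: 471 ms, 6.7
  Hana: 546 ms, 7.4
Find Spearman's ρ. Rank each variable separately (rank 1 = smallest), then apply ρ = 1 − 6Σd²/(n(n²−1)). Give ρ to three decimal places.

-0.179

Ranks of variable 1: 5, 3, 2, 4, 1, 6, 7
Ranks of variable 2: 3, 6, 2, 1, 7, 4, 5
d = r₁ − r₂: 2, -3, 0, 3, -6, 2, 2
d²: 4, 9, 0, 9, 36, 4, 4; Σd² = 66
ρ = 1 − 6·66/(7·48) = 1 − 396/336 = -0.179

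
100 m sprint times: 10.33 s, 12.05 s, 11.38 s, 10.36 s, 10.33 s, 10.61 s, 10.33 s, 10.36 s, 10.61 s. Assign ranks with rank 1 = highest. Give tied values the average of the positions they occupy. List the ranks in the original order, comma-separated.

Sorted (descending): 12.05, 11.38, 10.61, 10.61, 10.36, 10.36, 10.33, 10.33, 10.33
The 2 values of 10.61 occupy positions 3–4 → average rank (3+4)/2 = 3.5.
The 2 values of 10.36 occupy positions 5–6 → average rank (5+6)/2 = 5.5.
The 3 values of 10.33 occupy positions 7–9 → average rank 8.

8, 1, 2, 5.5, 8, 3.5, 8, 5.5, 3.5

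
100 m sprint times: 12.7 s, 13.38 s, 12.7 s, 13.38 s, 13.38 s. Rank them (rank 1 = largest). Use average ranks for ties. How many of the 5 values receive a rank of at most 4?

Sorted (descending): 13.38, 13.38, 13.38, 12.7, 12.7
The 3 values of 13.38 occupy positions 1–3 → average rank 2.
The 2 values of 12.7 occupy positions 4–5 → average rank (4+5)/2 = 4.5.
Ranks ≤ 4: {2, 2, 2} → 3 values.

3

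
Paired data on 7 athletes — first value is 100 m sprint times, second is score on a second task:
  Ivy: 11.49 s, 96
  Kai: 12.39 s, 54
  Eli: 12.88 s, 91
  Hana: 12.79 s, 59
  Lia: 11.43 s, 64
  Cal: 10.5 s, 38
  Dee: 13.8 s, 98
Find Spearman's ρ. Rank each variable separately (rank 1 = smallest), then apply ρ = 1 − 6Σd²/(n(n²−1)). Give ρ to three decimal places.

Ranks of variable 1: 3, 4, 6, 5, 2, 1, 7
Ranks of variable 2: 6, 2, 5, 3, 4, 1, 7
d = r₁ − r₂: -3, 2, 1, 2, -2, 0, 0
d²: 9, 4, 1, 4, 4, 0, 0; Σd² = 22
ρ = 1 − 6·22/(7·48) = 1 − 132/336 = 0.607

0.607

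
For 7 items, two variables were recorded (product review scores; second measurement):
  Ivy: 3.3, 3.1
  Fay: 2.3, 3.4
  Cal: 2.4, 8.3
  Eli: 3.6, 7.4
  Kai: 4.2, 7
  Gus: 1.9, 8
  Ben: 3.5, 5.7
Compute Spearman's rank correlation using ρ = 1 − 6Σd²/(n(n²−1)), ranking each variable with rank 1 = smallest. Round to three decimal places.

Ranks of variable 1: 4, 2, 3, 6, 7, 1, 5
Ranks of variable 2: 1, 2, 7, 5, 4, 6, 3
d = r₁ − r₂: 3, 0, -4, 1, 3, -5, 2
d²: 9, 0, 16, 1, 9, 25, 4; Σd² = 64
ρ = 1 − 6·64/(7·48) = 1 − 384/336 = -0.143

-0.143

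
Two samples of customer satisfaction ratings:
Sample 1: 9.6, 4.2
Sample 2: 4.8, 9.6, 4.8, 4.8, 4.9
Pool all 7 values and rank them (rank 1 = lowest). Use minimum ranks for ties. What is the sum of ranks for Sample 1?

7

Sorted (ascending): 4.2, 4.8, 4.8, 4.8, 4.9, 9.6, 9.6
The 3 values of 4.8 occupy positions 2–4 → each gets rank 2.
The 2 values of 9.6 occupy positions 6–7 → each gets rank 6.
Sample 1 values → pooled ranks: 9.6→6, 4.2→1
Rank sum = 6 + 1 = 7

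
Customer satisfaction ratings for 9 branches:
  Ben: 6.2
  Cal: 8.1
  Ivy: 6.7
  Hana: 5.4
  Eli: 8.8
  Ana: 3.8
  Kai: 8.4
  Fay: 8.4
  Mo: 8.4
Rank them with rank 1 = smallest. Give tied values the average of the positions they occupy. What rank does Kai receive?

7

Sorted (ascending): 3.8, 5.4, 6.2, 6.7, 8.1, 8.4, 8.4, 8.4, 8.8
The 3 values of 8.4 occupy positions 6–8 → average rank 7.
Kai has value 8.4 → rank 7.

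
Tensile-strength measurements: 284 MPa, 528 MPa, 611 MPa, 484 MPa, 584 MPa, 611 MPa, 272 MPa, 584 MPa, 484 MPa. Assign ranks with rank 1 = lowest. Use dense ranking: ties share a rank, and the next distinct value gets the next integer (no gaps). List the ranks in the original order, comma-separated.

2, 4, 6, 3, 5, 6, 1, 5, 3

Sorted (ascending): 272, 284, 484, 484, 528, 584, 584, 611, 611
The 2 values of 484 share dense rank 3.
The 2 values of 584 share dense rank 5.
The 2 values of 611 share dense rank 6.
Remaining distinct values take the next consecutive integers.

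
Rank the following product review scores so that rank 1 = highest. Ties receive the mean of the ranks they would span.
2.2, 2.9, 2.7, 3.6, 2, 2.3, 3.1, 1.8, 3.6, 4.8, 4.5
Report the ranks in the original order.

Sorted (descending): 4.8, 4.5, 3.6, 3.6, 3.1, 2.9, 2.7, 2.3, 2.2, 2, 1.8
The 2 values of 3.6 occupy positions 3–4 → average rank (3+4)/2 = 3.5.

9, 6, 7, 3.5, 10, 8, 5, 11, 3.5, 1, 2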